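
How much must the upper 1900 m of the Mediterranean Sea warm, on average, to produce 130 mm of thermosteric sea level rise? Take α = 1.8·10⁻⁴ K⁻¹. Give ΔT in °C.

ΔT = Δh/(αH) = 0.13 / (1.8×10⁻⁴ × 1900) ≈ 0.3801 °C

0.380 °C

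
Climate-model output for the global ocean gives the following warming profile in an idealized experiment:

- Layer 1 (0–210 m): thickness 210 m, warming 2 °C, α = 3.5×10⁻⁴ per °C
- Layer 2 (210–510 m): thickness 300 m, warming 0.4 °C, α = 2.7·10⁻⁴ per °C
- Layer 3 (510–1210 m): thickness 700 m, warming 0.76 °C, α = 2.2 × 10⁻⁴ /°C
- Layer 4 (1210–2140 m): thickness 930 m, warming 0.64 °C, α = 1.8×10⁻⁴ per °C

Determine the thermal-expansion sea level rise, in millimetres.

Δh = 400 mm

Layer 1: 3.5×10⁻⁴ × 210 × 2 = 0.14700 m
Layer 2: 2.7×10⁻⁴ × 300 × 0.4 = 0.03240 m
510–1210 m: 0.76 × 2.2×10⁻⁴ × 700 = 0.11704 m
Layer 4: 930 × 0.64 × 1.8×10⁻⁴ = 0.107136 m
Δh = 0.14700 + 0.03240 + 0.11704 + 0.107136 = 0.403576 m ≈ 400 mm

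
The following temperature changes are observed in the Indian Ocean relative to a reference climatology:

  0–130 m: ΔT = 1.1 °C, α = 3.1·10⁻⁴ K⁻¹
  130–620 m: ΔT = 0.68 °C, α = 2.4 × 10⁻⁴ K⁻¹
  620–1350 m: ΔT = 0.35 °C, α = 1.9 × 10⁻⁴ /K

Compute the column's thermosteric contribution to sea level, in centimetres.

Layer 1: 1.1 × 130 × 3.1×10⁻⁴ = 0.04433 m
Layer 2: 2.4×10⁻⁴ × 0.68 × 490 = 0.079968 m
0.35 × 730 × 1.9×10⁻⁴ = 0.048545 m
Δh = 0.04433 + 0.079968 + 0.048545 = 0.172843 m ≈ 17.3 cm

Δh = 17.3 cm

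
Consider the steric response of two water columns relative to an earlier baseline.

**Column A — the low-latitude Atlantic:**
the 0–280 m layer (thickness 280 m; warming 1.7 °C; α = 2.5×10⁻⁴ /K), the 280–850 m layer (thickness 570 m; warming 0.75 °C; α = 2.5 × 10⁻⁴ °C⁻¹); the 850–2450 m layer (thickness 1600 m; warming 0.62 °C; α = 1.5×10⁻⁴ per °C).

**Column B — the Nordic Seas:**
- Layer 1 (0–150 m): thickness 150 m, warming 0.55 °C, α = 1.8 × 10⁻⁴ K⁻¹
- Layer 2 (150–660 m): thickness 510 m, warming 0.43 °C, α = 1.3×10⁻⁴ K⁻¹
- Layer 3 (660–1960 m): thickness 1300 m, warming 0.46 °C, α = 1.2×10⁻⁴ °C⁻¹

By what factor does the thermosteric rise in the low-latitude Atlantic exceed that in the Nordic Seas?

A 1.7 × 2.5×10⁻⁴ × 280 = 0.11900 m
A 570 × 0.75 × 2.5×10⁻⁴ = 0.106875 m
A 850–2450 m: 0.62 × 1.5×10⁻⁴ × 1600 = 0.14880 m
A total: 0.374675 m
B 150 × 1.8×10⁻⁴ × 0.55 = 0.01485 m
B Layer 2: 0.43 × 1.3×10⁻⁴ × 510 = 0.028509 m
B 1300 × 1.2×10⁻⁴ × 0.46 = 0.07176 m
B total: 0.115119 m
Ratio: 0.374675 / 0.115119 ≈ 3.255

3.3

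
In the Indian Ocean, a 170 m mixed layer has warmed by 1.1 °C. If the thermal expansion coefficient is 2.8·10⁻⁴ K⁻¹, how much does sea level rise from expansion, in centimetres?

about 5.24 cm

Δh = αΔT·H = 2.8×10⁻⁴ × 1.1 × 170 = 0.05236 m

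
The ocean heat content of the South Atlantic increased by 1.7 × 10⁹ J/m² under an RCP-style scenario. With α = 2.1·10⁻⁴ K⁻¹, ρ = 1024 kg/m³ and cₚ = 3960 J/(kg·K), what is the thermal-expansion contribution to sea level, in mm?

Δh = αQ/(ρcₚ) = 2.1×10⁻⁴ × 1.7×10⁹ / (1024 × 3960) ≈ 0.088039 m

Δh ≈ 88.0 mm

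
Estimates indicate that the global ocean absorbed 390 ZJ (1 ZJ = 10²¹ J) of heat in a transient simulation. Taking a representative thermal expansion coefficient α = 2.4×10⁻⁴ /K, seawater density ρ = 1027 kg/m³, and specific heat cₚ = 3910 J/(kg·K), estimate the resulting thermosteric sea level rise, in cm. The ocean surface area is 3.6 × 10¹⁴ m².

about 6.47 cm

Per unit area: Q = 390×10²¹ / (3.6×10¹⁴) ≈ 1.083×10⁹ J/m²
Δh = αQ/(ρcₚ) = 2.4×10⁻⁴ × 1.083×10⁹ / (1027 × 3910) ≈ 0.064728 m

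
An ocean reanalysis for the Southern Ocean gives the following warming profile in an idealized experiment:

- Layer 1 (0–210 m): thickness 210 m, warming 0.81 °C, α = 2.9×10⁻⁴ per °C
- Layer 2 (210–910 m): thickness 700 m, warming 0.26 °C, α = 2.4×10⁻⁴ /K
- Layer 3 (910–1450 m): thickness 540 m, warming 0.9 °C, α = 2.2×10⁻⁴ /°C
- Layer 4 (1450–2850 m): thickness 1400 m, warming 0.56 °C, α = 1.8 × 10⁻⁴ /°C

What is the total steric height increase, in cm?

Δh = 34.1 cm

210 × 2.9×10⁻⁴ × 0.81 = 0.049329 m
0.26 × 700 × 2.4×10⁻⁴ = 0.04368 m
Layer 3: 0.9 × 2.2×10⁻⁴ × 540 = 0.10692 m
1450–2850 m: 1400 × 0.56 × 1.8×10⁻⁴ = 0.14112 m
Δh = 0.049329 + 0.04368 + 0.10692 + 0.14112 = 0.341049 m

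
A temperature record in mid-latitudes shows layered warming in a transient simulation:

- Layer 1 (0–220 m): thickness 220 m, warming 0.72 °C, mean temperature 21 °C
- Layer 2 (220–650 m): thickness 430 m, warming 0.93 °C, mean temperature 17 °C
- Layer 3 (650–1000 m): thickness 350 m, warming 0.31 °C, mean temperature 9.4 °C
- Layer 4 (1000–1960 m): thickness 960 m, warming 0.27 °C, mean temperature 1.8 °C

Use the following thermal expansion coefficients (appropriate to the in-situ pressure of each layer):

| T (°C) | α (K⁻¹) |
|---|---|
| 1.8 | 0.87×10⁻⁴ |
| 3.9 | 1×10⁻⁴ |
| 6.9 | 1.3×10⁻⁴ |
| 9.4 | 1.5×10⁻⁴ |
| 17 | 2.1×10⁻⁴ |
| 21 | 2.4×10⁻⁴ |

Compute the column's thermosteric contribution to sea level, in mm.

160 mm

Layer 1 at 21 °C → α = 2.4×10⁻⁴ K⁻¹
Layer 2 at 17 °C → α = 2.1×10⁻⁴ K⁻¹
Layer 3 at 9.4 °C → α = 1.5×10⁻⁴ K⁻¹
Layer 4 at 1.8 °C → α = 0.87×10⁻⁴ K⁻¹
Layer 1: 0.72 × 220 × 2.4×10⁻⁴ = 0.038016 m
430 × 2.1×10⁻⁴ × 0.93 = 0.083979 m
1.5×10⁻⁴ × 0.31 × 350 = 0.016275 m
0.27 × 960 × 0.87×10⁻⁴ = 0.0225504 m
Δh = 0.038016 + 0.083979 + 0.016275 + 0.0225504 = 0.1608204 m ≈ 160 mm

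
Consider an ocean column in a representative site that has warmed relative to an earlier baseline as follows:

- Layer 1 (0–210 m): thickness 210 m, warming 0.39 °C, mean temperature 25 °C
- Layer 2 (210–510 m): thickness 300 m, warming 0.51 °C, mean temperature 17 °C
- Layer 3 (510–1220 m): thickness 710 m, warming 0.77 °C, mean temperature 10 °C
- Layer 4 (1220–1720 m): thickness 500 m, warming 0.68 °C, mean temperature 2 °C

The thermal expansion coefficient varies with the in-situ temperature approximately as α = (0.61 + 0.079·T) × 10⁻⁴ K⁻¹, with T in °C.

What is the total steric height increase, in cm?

Δh ≈ 15.4 cm

Layer 1: α = (0.61 + 0.079×25)×10⁻⁴ = 2.585×10⁻⁴ K⁻¹
Layer 2: α = (0.61 + 0.079×17)×10⁻⁴ = 1.953×10⁻⁴ K⁻¹
Layer 3: α = (0.61 + 0.079×10)×10⁻⁴ = 1.4×10⁻⁴ K⁻¹
Layer 4: α = (0.61 + 0.079×2)×10⁻⁴ = 0.768×10⁻⁴ K⁻¹
2.585×10⁻⁴ × 210 × 0.39 = 0.02117115 m
1.953×10⁻⁴ × 0.51 × 300 = 0.0298809 m
710 × 0.77 × 1.4×10⁻⁴ = 0.076538 m
1220–1720 m: 500 × 0.768×10⁻⁴ × 0.68 = 0.026112 m
Δh = 0.02117115 + 0.0298809 + 0.076538 + 0.026112 = 0.15370205 m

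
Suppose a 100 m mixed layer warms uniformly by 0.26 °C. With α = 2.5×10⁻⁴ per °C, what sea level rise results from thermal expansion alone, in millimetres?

Δh = αΔT·H = 2.5×10⁻⁴ × 0.26 × 100 = 0.00650 m

6.50 mm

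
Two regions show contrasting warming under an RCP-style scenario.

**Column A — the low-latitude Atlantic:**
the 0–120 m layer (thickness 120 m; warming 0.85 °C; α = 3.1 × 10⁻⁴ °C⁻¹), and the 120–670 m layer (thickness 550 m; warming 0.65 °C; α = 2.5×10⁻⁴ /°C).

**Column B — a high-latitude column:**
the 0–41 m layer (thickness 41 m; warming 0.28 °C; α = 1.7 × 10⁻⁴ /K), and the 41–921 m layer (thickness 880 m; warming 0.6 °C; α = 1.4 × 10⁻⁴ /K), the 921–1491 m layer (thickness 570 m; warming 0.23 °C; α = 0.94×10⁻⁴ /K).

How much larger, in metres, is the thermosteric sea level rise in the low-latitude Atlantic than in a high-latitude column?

A 0–120 m: 0.85 × 3.1×10⁻⁴ × 120 = 0.03162 m
A 2.5×10⁻⁴ × 550 × 0.65 = 0.089375 m
A total: 0.120995 m
B 0.28 × 1.7×10⁻⁴ × 41 = 0.0019516 m
B 0.6 × 1.4×10⁻⁴ × 880 = 0.07392 m
B 570 × 0.23 × 0.94×10⁻⁴ = 0.0123234 m
B total: 0.088195 m
Difference: 0.120995 − 0.088195 = 0.03280 m

0.0328 m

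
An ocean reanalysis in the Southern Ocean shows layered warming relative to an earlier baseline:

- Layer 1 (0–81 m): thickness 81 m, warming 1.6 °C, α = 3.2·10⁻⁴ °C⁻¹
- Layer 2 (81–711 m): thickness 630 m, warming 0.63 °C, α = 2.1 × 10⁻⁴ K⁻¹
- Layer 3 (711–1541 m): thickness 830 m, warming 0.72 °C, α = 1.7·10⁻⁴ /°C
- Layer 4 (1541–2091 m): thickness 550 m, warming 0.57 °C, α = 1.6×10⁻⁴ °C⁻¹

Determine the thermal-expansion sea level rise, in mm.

0–81 m: 1.6 × 3.2×10⁻⁴ × 81 = 0.041472 m
2.1×10⁻⁴ × 630 × 0.63 = 0.083349 m
830 × 0.72 × 1.7×10⁻⁴ = 0.101592 m
1541–2091 m: 0.57 × 1.6×10⁻⁴ × 550 = 0.05016 m
Δh = 0.041472 + 0.083349 + 0.101592 + 0.05016 = 0.276573 m ≈ 277 mm

Δh ≈ 277 mm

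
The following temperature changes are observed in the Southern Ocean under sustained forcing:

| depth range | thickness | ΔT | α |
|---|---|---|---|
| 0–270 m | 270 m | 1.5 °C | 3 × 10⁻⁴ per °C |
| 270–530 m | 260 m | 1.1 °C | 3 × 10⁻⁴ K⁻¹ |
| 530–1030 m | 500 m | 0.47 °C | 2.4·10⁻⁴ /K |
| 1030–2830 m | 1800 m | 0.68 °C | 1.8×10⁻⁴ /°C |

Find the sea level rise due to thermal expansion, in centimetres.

48.4 cm

0–270 m: 270 × 1.5 × 3×10⁻⁴ = 0.12150 m
270–530 m: 3×10⁻⁴ × 1.1 × 260 = 0.08580 m
530–1030 m: 0.47 × 500 × 2.4×10⁻⁴ = 0.05640 m
0.68 × 1.8×10⁻⁴ × 1800 = 0.22032 m
Δh = 0.12150 + 0.08580 + 0.05640 + 0.22032 = 0.48402 m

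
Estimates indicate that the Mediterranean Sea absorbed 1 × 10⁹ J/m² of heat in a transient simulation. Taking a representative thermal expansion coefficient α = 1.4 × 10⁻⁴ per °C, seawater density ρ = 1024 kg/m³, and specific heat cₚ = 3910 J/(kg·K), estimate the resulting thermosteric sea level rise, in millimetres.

35 mm of thermosteric rise

Δh = αQ/(ρcₚ) = 1.4×10⁻⁴ × 1×10⁹ / (1024 × 3910) ≈ 0.034966 m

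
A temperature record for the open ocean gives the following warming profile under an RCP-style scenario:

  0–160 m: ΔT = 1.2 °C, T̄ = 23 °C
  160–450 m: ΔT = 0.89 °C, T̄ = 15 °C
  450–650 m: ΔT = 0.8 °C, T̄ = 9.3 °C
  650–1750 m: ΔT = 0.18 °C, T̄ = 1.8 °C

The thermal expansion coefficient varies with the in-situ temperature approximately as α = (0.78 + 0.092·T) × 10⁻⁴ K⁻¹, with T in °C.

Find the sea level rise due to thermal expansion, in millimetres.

about 156 mm

Layer 1: α = (0.78 + 0.092×23)×10⁻⁴ = 2.896×10⁻⁴ K⁻¹
Layer 2: α = (0.78 + 0.092×15)×10⁻⁴ = 2.16×10⁻⁴ K⁻¹
Layer 3: α = (0.78 + 0.092×9.3)×10⁻⁴ = 1.6356×10⁻⁴ K⁻¹
Layer 4: α = (0.78 + 0.092×1.8)×10⁻⁴ = 0.9456×10⁻⁴ K⁻¹
160 × 2.896×10⁻⁴ × 1.2 = 0.0556032 m
160–450 m: 2.16×10⁻⁴ × 290 × 0.89 = 0.0557496 m
1.6356×10⁻⁴ × 200 × 0.8 = 0.0261696 m
Layer 4: 0.18 × 0.9456×10⁻⁴ × 1100 = 0.01872288 m
Δh = 0.0556032 + 0.0557496 + 0.0261696 + 0.01872288 = 0.15624528 m ≈ 156 mm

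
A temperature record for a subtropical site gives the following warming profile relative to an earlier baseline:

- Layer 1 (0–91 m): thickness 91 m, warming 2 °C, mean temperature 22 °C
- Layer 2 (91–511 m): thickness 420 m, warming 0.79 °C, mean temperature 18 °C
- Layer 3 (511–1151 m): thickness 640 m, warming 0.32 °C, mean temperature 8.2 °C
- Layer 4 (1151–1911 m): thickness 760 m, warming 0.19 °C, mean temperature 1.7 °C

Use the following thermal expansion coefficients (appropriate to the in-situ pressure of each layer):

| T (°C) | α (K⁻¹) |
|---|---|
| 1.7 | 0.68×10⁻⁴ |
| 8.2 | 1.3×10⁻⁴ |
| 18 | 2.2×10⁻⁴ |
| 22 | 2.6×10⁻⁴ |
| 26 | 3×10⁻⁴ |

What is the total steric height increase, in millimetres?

Layer 1 at 22 °C → α = 2.6×10⁻⁴ K⁻¹
Layer 2 at 18 °C → α = 2.2×10⁻⁴ K⁻¹
Layer 3 at 8.2 °C → α = 1.3×10⁻⁴ K⁻¹
Layer 4 at 1.7 °C → α = 0.68×10⁻⁴ K⁻¹
0–91 m: 2 × 2.6×10⁻⁴ × 91 = 0.04732 m
Layer 2: 2.2×10⁻⁴ × 0.79 × 420 = 0.072996 m
Layer 3: 640 × 1.3×10⁻⁴ × 0.32 = 0.026624 m
0.19 × 0.68×10⁻⁴ × 760 = 0.0098192 m
Δh = 0.04732 + 0.072996 + 0.026624 + 0.0098192 = 0.1567592 m

Δh ≈ 157 mm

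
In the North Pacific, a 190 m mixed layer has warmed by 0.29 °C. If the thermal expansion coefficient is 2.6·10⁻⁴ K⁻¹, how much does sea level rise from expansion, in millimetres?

14.3 mm of thermosteric rise

Δh = αΔT·H = 2.6×10⁻⁴ × 0.29 × 190 = 0.014326 m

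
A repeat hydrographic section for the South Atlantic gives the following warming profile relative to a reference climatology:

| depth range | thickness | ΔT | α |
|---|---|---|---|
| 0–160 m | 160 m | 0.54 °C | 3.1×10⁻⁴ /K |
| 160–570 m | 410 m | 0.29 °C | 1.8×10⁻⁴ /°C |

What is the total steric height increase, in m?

Layer 1: 3.1×10⁻⁴ × 160 × 0.54 = 0.026784 m
160–570 m: 1.8×10⁻⁴ × 410 × 0.29 = 0.021402 m
Δh = 0.026784 + 0.021402 = 0.048186 m ≈ 0.048 m

0.048 m of thermosteric rise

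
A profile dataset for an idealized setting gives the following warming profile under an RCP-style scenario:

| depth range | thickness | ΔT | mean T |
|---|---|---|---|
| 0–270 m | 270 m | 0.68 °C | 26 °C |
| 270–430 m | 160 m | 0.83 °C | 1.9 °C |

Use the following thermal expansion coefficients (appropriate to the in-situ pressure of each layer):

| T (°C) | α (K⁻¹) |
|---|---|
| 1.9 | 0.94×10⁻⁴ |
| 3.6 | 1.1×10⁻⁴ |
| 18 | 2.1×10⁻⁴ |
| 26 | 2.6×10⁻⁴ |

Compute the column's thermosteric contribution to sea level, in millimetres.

Δh ≈ 60 mm

Layer 1 at 26 °C → α = 2.6×10⁻⁴ K⁻¹
Layer 2 at 1.9 °C → α = 0.94×10⁻⁴ K⁻¹
Layer 1: 0.68 × 270 × 2.6×10⁻⁴ = 0.047736 m
Layer 2: 0.83 × 160 × 0.94×10⁻⁴ = 0.0124832 m
Δh = 0.047736 + 0.0124832 = 0.0602192 m ≈ 60 mm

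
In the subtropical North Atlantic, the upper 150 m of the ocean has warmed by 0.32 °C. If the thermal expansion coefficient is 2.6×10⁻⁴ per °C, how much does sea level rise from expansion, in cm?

Δh ≈ 1.25 cm

Δh = αΔT·H = 2.6×10⁻⁴ × 0.32 × 150 = 0.01248 m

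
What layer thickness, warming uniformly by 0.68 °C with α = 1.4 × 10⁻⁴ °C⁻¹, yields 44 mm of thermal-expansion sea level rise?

about 462 m

H = Δh/(αΔT) = 0.044 / (1.4×10⁻⁴ × 0.68) ≈ 462.2 m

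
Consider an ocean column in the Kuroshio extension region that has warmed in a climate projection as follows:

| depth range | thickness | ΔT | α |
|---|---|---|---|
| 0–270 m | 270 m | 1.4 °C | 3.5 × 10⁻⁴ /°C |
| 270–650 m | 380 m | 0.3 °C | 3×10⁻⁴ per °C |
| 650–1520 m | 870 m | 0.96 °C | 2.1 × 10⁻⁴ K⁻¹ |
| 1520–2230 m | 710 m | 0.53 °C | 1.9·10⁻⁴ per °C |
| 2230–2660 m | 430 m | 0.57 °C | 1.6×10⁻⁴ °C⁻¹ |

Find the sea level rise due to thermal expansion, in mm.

Layer 1: 1.4 × 3.5×10⁻⁴ × 270 = 0.13230 m
380 × 3×10⁻⁴ × 0.3 = 0.03420 m
650–1520 m: 2.1×10⁻⁴ × 0.96 × 870 = 0.175392 m
Layer 4: 710 × 0.53 × 1.9×10⁻⁴ = 0.071497 m
2230–2660 m: 1.6×10⁻⁴ × 0.57 × 430 = 0.039216 m
Δh = 0.13230 + 0.03420 + 0.175392 + 0.071497 + 0.039216 = 0.452605 m ≈ 453 mm

Δh ≈ 453 mm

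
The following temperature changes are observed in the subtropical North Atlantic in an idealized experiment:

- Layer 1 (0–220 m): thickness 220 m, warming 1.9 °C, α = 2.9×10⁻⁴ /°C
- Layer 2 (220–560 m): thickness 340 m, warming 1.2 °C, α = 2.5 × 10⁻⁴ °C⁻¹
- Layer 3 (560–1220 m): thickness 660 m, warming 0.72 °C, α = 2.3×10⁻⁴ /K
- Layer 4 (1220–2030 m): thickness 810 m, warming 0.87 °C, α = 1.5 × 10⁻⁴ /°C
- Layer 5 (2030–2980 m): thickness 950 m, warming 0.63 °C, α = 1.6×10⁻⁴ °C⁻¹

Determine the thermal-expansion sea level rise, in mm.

about 534 mm

Layer 1: 2.9×10⁻⁴ × 1.9 × 220 = 0.12122 m
2.5×10⁻⁴ × 1.2 × 340 = 0.10200 m
560–1220 m: 0.72 × 660 × 2.3×10⁻⁴ = 0.109296 m
810 × 0.87 × 1.5×10⁻⁴ = 0.105705 m
Layer 5: 950 × 1.6×10⁻⁴ × 0.63 = 0.09576 m
Δh = 0.12122 + 0.10200 + 0.109296 + 0.105705 + 0.09576 = 0.533981 m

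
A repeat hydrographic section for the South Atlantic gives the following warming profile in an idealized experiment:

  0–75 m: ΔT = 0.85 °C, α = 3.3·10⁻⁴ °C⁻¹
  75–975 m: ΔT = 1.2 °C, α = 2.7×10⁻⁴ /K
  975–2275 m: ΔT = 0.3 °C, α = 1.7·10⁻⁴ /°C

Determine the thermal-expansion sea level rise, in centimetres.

Layer 1: 75 × 0.85 × 3.3×10⁻⁴ = 0.0210375 m
75–975 m: 2.7×10⁻⁴ × 1.2 × 900 = 0.29160 m
0.3 × 1300 × 1.7×10⁻⁴ = 0.06630 m
Δh = 0.0210375 + 0.29160 + 0.06630 = 0.3789375 m

about 38 cm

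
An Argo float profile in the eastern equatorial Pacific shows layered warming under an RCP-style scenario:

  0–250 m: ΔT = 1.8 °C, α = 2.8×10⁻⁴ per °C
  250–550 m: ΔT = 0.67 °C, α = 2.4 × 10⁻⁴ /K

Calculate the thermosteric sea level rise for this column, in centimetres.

Layer 1: 2.8×10⁻⁴ × 1.8 × 250 = 0.12600 m
300 × 0.67 × 2.4×10⁻⁴ = 0.04824 m
Δh = 0.12600 + 0.04824 = 0.17424 m

17.4 cm of thermosteric rise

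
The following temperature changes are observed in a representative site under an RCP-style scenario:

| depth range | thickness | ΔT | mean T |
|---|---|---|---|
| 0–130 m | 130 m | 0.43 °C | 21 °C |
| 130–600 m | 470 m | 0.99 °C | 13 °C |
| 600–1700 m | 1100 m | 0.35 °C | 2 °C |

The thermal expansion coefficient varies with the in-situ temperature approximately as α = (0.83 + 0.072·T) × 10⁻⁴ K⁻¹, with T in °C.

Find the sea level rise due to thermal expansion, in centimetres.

13 cm

Layer 1: α = (0.83 + 0.072×21)×10⁻⁴ = 2.342×10⁻⁴ K⁻¹
Layer 2: α = (0.83 + 0.072×13)×10⁻⁴ = 1.766×10⁻⁴ K⁻¹
Layer 3: α = (0.83 + 0.072×2)×10⁻⁴ = 0.974×10⁻⁴ K⁻¹
130 × 2.342×10⁻⁴ × 0.43 = 0.01309178 m
1.766×10⁻⁴ × 470 × 0.99 = 0.08217198 m
1100 × 0.974×10⁻⁴ × 0.35 = 0.037499 m
Δh = 0.01309178 + 0.08217198 + 0.037499 = 0.13276276 m ≈ 13 cm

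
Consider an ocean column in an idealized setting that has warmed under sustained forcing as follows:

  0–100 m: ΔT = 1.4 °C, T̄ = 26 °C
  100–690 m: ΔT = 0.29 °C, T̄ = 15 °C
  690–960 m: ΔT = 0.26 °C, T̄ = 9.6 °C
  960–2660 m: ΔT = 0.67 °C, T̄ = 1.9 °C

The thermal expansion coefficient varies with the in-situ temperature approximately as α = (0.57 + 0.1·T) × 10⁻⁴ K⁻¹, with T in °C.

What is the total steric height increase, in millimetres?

Layer 1: α = (0.57 + 0.1×26)×10⁻⁴ = 3.17×10⁻⁴ K⁻¹
Layer 2: α = (0.57 + 0.1×15)×10⁻⁴ = 2.07×10⁻⁴ K⁻¹
Layer 3: α = (0.57 + 0.1×9.6)×10⁻⁴ = 1.53×10⁻⁴ K⁻¹
Layer 4: α = (0.57 + 0.1×1.9)×10⁻⁴ = 0.76×10⁻⁴ K⁻¹
100 × 3.17×10⁻⁴ × 1.4 = 0.04438 m
590 × 2.07×10⁻⁴ × 0.29 = 0.0354177 m
690–960 m: 1.53×10⁻⁴ × 270 × 0.26 = 0.0107406 m
960–2660 m: 0.67 × 0.76×10⁻⁴ × 1700 = 0.086564 m
Δh = 0.04438 + 0.0354177 + 0.0107406 + 0.086564 = 0.1771023 m ≈ 180 mm

180 mm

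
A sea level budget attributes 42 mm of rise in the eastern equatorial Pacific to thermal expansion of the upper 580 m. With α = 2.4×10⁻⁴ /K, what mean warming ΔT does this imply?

ΔT ≈ 0.30 K

ΔT = Δh/(αH) = 0.042 / (2.4×10⁻⁴ × 580) ≈ 0.3017 K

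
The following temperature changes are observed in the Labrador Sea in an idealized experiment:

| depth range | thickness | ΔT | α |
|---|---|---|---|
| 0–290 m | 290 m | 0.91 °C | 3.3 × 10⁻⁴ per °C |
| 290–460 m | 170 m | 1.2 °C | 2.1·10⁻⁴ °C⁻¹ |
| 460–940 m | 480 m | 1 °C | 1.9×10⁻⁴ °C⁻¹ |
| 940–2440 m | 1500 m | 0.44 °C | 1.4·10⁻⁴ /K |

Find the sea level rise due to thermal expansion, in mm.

314 mm of thermosteric rise

Layer 1: 290 × 3.3×10⁻⁴ × 0.91 = 0.087087 m
Layer 2: 1.2 × 170 × 2.1×10⁻⁴ = 0.04284 m
Layer 3: 1 × 480 × 1.9×10⁻⁴ = 0.09120 m
0.44 × 1.4×10⁻⁴ × 1500 = 0.09240 m
Δh = 0.087087 + 0.04284 + 0.09120 + 0.09240 = 0.313527 m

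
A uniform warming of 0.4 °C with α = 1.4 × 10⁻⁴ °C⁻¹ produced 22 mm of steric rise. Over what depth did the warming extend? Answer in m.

H = Δh/(αΔT) = 0.022 / (1.4×10⁻⁴ × 0.4) ≈ 392.9 m

H ≈ 393 m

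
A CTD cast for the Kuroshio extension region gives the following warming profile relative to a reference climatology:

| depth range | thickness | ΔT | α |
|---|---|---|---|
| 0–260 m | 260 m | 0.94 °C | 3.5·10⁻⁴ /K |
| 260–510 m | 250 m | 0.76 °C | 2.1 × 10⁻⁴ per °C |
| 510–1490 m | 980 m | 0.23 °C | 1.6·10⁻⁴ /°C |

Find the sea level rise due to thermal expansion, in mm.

160 mm of thermosteric rise

0–260 m: 260 × 0.94 × 3.5×10⁻⁴ = 0.08554 m
260–510 m: 0.76 × 250 × 2.1×10⁻⁴ = 0.03990 m
Layer 3: 1.6×10⁻⁴ × 0.23 × 980 = 0.036064 m
Δh = 0.08554 + 0.03990 + 0.036064 = 0.161504 m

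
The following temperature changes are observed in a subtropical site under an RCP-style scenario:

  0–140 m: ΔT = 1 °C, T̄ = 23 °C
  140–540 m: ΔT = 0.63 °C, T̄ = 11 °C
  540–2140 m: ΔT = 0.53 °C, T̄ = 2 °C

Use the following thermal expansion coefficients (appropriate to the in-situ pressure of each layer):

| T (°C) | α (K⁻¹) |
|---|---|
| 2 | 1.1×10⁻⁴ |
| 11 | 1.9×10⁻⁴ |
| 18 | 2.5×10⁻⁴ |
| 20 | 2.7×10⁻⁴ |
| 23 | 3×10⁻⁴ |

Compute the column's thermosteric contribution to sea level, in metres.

Δh = 0.183 m

Layer 1 at 23 °C → α = 3×10⁻⁴ K⁻¹
Layer 2 at 11 °C → α = 1.9×10⁻⁴ K⁻¹
Layer 3 at 2 °C → α = 1.1×10⁻⁴ K⁻¹
140 × 3×10⁻⁴ × 1 = 0.04200 m
1.9×10⁻⁴ × 0.63 × 400 = 0.04788 m
Layer 3: 0.53 × 1600 × 1.1×10⁻⁴ = 0.09328 m
Δh = 0.04200 + 0.04788 + 0.09328 = 0.18316 m ≈ 0.183 m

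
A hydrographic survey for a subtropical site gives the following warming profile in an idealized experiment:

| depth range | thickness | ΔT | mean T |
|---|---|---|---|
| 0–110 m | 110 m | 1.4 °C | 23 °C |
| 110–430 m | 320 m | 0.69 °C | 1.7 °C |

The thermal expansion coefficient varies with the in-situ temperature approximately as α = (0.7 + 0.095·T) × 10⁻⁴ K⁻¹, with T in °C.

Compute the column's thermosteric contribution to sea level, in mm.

Δh = 63.5 mm

Layer 1: α = (0.7 + 0.095×23)×10⁻⁴ = 2.885×10⁻⁴ K⁻¹
Layer 2: α = (0.7 + 0.095×1.7)×10⁻⁴ = 0.8615×10⁻⁴ K⁻¹
1.4 × 110 × 2.885×10⁻⁴ = 0.044429 m
110–430 m: 0.69 × 320 × 0.8615×10⁻⁴ = 0.01902192 m
Δh = 0.044429 + 0.01902192 = 0.06345092 m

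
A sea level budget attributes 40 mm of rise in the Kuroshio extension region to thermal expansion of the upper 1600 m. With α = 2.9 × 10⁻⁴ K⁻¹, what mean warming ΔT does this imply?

ΔT = Δh/(αH) = 0.04 / (2.9×10⁻⁴ × 1600) ≈ 0.08621 K

ΔT ≈ 0.0862 K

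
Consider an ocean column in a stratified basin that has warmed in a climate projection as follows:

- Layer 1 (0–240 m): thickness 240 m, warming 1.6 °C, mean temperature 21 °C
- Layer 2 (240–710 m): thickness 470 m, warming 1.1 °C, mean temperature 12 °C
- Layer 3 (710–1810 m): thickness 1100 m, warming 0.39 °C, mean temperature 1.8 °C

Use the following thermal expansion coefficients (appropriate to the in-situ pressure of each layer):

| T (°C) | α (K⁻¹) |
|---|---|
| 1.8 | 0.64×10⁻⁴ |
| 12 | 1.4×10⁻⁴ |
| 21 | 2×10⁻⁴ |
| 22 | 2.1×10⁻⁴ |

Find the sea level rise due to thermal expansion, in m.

0.177 m of thermosteric rise

Layer 1 at 21 °C → α = 2×10⁻⁴ K⁻¹
Layer 2 at 12 °C → α = 1.4×10⁻⁴ K⁻¹
Layer 3 at 1.8 °C → α = 0.64×10⁻⁴ K⁻¹
0–240 m: 2×10⁻⁴ × 1.6 × 240 = 0.07680 m
Layer 2: 470 × 1.4×10⁻⁴ × 1.1 = 0.07238 m
Layer 3: 0.64×10⁻⁴ × 0.39 × 1100 = 0.027456 m
Δh = 0.07680 + 0.07238 + 0.027456 = 0.176636 m ≈ 0.177 m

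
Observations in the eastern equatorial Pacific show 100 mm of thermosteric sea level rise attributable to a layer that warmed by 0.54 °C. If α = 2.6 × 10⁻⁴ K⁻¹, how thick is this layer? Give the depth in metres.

about 712 m

H = Δh/(αΔT) = 0.1 / (2.6×10⁻⁴ × 0.54) ≈ 712.3 m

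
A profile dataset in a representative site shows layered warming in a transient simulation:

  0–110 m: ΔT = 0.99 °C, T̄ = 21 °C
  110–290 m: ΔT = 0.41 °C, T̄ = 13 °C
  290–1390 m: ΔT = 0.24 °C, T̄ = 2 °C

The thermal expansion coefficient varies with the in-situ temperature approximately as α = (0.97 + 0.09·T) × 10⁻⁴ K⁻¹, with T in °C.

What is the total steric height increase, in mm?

Layer 1: α = (0.97 + 0.09×21)×10⁻⁴ = 2.86×10⁻⁴ K⁻¹
Layer 2: α = (0.97 + 0.09×13)×10⁻⁴ = 2.14×10⁻⁴ K⁻¹
Layer 3: α = (0.97 + 0.09×2)×10⁻⁴ = 1.15×10⁻⁴ K⁻¹
2.86×10⁻⁴ × 110 × 0.99 = 0.0311454 m
Layer 2: 180 × 0.41 × 2.14×10⁻⁴ = 0.0157932 m
0.24 × 1100 × 1.15×10⁻⁴ = 0.03036 m
Δh = 0.0311454 + 0.0157932 + 0.03036 = 0.0772986 m

Δh ≈ 77.3 mm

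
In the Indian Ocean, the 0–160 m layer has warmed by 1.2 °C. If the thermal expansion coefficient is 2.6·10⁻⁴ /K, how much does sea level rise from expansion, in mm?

Δh = αΔT·H = 2.6×10⁻⁴ × 1.2 × 160 = 0.04992 m

Δh = 50 mm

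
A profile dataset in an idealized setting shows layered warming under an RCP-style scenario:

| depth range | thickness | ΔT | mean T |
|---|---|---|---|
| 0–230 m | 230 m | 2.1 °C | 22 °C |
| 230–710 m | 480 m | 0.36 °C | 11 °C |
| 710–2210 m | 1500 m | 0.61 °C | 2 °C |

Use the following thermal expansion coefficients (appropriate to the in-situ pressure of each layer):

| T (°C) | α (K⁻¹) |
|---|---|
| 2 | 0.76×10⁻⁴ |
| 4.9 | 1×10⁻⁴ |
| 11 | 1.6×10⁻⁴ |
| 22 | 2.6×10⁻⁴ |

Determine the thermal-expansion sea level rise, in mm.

about 223 mm

Layer 1 at 22 °C → α = 2.6×10⁻⁴ K⁻¹
Layer 2 at 11 °C → α = 1.6×10⁻⁴ K⁻¹
Layer 3 at 2 °C → α = 0.76×10⁻⁴ K⁻¹
Layer 1: 2.6×10⁻⁴ × 230 × 2.1 = 0.12558 m
Layer 2: 1.6×10⁻⁴ × 480 × 0.36 = 0.027648 m
710–2210 m: 0.76×10⁻⁴ × 1500 × 0.61 = 0.06954 m
Δh = 0.12558 + 0.027648 + 0.06954 = 0.222768 m ≈ 223 mm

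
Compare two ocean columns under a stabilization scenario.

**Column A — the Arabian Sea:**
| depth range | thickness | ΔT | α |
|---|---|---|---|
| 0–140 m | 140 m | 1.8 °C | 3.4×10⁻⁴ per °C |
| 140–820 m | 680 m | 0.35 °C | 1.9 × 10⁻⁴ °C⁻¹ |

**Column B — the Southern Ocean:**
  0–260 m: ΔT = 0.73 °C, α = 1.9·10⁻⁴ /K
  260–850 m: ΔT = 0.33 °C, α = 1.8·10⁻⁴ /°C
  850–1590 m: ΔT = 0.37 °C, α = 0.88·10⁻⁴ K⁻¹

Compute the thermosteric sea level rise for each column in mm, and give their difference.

A Layer 1: 3.4×10⁻⁴ × 140 × 1.8 = 0.08568 m
A Layer 2: 680 × 0.35 × 1.9×10⁻⁴ = 0.04522 m
A total: 0.13090 m
B 0–260 m: 260 × 0.73 × 1.9×10⁻⁴ = 0.036062 m
B Layer 2: 0.33 × 590 × 1.8×10⁻⁴ = 0.035046 m
B Layer 3: 0.88×10⁻⁴ × 0.37 × 740 = 0.0240944 m
B total: 0.0952024 m
Difference: 0.13090 − 0.0952024 = 0.0356976 m

A: 130 mm; B: 95 mm; difference 36 mm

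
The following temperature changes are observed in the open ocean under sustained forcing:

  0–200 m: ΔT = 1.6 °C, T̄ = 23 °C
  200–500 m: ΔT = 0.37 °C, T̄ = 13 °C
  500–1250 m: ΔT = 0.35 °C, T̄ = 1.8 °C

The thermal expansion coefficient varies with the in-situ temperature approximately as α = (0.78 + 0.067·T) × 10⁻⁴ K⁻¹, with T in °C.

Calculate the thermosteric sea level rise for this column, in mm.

Layer 1: α = (0.78 + 0.067×23)×10⁻⁴ = 2.321×10⁻⁴ K⁻¹
Layer 2: α = (0.78 + 0.067×13)×10⁻⁴ = 1.651×10⁻⁴ K⁻¹
Layer 3: α = (0.78 + 0.067×1.8)×10⁻⁴ = 0.9006×10⁻⁴ K⁻¹
Layer 1: 2.321×10⁻⁴ × 1.6 × 200 = 0.074272 m
200–500 m: 0.37 × 1.651×10⁻⁴ × 300 = 0.0183261 m
0.35 × 750 × 0.9006×10⁻⁴ = 0.02364075 m
Δh = 0.074272 + 0.0183261 + 0.02364075 = 0.11623885 m

Δh = 116 mm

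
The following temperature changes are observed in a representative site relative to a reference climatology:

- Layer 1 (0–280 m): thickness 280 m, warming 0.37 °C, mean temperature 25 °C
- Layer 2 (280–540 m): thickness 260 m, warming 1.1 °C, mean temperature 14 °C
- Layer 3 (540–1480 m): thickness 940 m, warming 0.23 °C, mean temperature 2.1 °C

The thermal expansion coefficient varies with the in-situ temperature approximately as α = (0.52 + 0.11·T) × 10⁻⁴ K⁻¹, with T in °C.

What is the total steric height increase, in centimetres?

Layer 1: α = (0.52 + 0.11×25)×10⁻⁴ = 3.27×10⁻⁴ K⁻¹
Layer 2: α = (0.52 + 0.11×14)×10⁻⁴ = 2.06×10⁻⁴ K⁻¹
Layer 3: α = (0.52 + 0.11×2.1)×10⁻⁴ = 0.751×10⁻⁴ K⁻¹
0.37 × 3.27×10⁻⁴ × 280 = 0.0338772 m
280–540 m: 1.1 × 260 × 2.06×10⁻⁴ = 0.058916 m
Layer 3: 0.23 × 940 × 0.751×10⁻⁴ = 0.01623662 m
Δh = 0.0338772 + 0.058916 + 0.01623662 = 0.10902982 m ≈ 10.9 cm

Δh ≈ 10.9 cm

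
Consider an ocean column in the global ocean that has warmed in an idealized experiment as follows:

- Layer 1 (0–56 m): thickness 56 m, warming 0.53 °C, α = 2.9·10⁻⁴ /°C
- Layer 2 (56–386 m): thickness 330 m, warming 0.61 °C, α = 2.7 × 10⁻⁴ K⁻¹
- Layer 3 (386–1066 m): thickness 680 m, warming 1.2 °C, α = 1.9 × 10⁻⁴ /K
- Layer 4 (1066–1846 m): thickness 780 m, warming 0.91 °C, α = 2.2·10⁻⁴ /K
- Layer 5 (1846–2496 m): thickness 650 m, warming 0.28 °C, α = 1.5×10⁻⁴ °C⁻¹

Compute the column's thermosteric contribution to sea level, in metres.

Δh ≈ 0.401 m

0–56 m: 0.53 × 2.9×10⁻⁴ × 56 = 0.0086072 m
56–386 m: 2.7×10⁻⁴ × 0.61 × 330 = 0.054351 m
Layer 3: 1.9×10⁻⁴ × 680 × 1.2 = 0.15504 m
Layer 4: 0.91 × 2.2×10⁻⁴ × 780 = 0.156156 m
0.28 × 650 × 1.5×10⁻⁴ = 0.02730 m
Δh = 0.0086072 + 0.054351 + 0.15504 + 0.156156 + 0.02730 = 0.4014542 m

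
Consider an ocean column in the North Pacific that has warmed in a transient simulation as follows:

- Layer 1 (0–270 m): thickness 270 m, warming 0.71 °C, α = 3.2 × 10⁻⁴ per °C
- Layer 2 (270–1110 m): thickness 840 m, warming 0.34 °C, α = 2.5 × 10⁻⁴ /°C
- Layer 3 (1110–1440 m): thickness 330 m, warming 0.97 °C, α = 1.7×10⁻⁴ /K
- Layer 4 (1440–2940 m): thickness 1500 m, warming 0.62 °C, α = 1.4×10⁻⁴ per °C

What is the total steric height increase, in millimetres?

3.2×10⁻⁴ × 270 × 0.71 = 0.061344 m
Layer 2: 2.5×10⁻⁴ × 0.34 × 840 = 0.07140 m
1110–1440 m: 330 × 0.97 × 1.7×10⁻⁴ = 0.054417 m
Layer 4: 1.4×10⁻⁴ × 0.62 × 1500 = 0.13020 m
Δh = 0.061344 + 0.07140 + 0.054417 + 0.13020 = 0.317361 m

317 mm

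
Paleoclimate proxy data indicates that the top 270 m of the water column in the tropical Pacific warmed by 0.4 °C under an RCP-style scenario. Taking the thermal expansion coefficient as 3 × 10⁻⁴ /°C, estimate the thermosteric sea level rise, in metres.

Δh = αΔT·H = 3×10⁻⁴ × 0.4 × 270 = 0.03240 m

Δh ≈ 0.0324 m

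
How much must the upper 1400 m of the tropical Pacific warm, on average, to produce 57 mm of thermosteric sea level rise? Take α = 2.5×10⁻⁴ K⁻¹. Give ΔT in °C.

0.16 °C

ΔT = Δh/(αH) = 0.057 / (2.5×10⁻⁴ × 1400) ≈ 0.1629 °C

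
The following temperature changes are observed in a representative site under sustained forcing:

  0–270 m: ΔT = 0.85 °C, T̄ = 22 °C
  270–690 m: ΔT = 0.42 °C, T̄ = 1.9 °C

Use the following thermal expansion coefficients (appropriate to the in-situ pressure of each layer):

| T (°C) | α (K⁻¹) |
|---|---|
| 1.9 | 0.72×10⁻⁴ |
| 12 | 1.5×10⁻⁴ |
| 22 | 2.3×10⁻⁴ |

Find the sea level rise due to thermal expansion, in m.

Δh = 0.0655 m

Layer 1 at 22 °C → α = 2.3×10⁻⁴ K⁻¹
Layer 2 at 1.9 °C → α = 0.72×10⁻⁴ K⁻¹
0–270 m: 270 × 2.3×10⁻⁴ × 0.85 = 0.052785 m
270–690 m: 420 × 0.72×10⁻⁴ × 0.42 = 0.0127008 m
Δh = 0.052785 + 0.0127008 = 0.0654858 m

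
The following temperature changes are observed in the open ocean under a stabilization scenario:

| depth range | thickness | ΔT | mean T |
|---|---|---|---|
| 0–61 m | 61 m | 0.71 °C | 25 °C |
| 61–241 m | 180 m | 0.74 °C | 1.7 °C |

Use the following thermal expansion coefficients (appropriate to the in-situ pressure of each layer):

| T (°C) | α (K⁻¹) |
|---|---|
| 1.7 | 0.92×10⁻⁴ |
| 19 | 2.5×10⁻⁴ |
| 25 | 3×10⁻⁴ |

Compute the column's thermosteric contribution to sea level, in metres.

about 0.025 m

Layer 1 at 25 °C → α = 3×10⁻⁴ K⁻¹
Layer 2 at 1.7 °C → α = 0.92×10⁻⁴ K⁻¹
3×10⁻⁴ × 61 × 0.71 = 0.012993 m
180 × 0.74 × 0.92×10⁻⁴ = 0.0122544 m
Δh = 0.012993 + 0.0122544 = 0.0252474 m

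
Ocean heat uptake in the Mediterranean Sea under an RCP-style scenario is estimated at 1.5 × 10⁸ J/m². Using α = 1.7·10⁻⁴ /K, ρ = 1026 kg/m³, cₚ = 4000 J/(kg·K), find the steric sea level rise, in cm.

Δh ≈ 0.62 cm

Δh = αQ/(ρcₚ) = 1.7×10⁻⁴ × 1.5×10⁸ / (1026 × 4000) ≈ 0.0062135 m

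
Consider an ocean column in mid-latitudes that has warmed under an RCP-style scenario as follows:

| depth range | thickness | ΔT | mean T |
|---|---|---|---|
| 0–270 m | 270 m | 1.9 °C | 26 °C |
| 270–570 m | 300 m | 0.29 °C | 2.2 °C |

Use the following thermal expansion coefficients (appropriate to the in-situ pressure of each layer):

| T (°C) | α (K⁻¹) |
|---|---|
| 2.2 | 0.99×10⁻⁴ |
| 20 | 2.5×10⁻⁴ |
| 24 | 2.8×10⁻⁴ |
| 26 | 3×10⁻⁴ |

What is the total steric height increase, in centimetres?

Layer 1 at 26 °C → α = 3×10⁻⁴ K⁻¹
Layer 2 at 2.2 °C → α = 0.99×10⁻⁴ K⁻¹
0–270 m: 1.9 × 3×10⁻⁴ × 270 = 0.15390 m
Layer 2: 300 × 0.99×10⁻⁴ × 0.29 = 0.008613 m
Δh = 0.15390 + 0.008613 = 0.162513 m

Δh = 16.3 cm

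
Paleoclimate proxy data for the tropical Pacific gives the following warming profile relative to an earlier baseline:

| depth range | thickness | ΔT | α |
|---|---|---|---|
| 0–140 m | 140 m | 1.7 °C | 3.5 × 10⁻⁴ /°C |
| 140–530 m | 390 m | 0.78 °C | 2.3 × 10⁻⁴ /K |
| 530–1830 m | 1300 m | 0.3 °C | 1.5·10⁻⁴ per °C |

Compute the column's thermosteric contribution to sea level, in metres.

Δh ≈ 0.21 m

Layer 1: 3.5×10⁻⁴ × 140 × 1.7 = 0.08330 m
Layer 2: 390 × 2.3×10⁻⁴ × 0.78 = 0.069966 m
530–1830 m: 1300 × 0.3 × 1.5×10⁻⁴ = 0.05850 m
Δh = 0.08330 + 0.069966 + 0.05850 = 0.211766 m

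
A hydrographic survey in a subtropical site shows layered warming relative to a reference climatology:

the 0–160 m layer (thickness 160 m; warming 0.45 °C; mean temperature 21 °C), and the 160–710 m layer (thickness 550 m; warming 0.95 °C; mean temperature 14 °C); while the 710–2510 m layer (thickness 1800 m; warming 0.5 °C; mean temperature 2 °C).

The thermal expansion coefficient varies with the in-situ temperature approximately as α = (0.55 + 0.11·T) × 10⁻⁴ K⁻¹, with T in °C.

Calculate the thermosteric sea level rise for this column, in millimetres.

Δh ≈ 199 mm

Layer 1: α = (0.55 + 0.11×21)×10⁻⁴ = 2.86×10⁻⁴ K⁻¹
Layer 2: α = (0.55 + 0.11×14)×10⁻⁴ = 2.09×10⁻⁴ K⁻¹
Layer 3: α = (0.55 + 0.11×2)×10⁻⁴ = 0.77×10⁻⁴ K⁻¹
Layer 1: 2.86×10⁻⁴ × 0.45 × 160 = 0.020592 m
Layer 2: 2.09×10⁻⁴ × 550 × 0.95 = 0.1092025 m
710–2510 m: 0.5 × 1800 × 0.77×10⁻⁴ = 0.06930 m
Δh = 0.020592 + 0.1092025 + 0.06930 = 0.1990945 m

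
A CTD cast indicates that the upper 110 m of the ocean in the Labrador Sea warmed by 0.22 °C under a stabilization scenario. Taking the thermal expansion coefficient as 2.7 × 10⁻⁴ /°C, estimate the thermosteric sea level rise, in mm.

Δh = αΔT·H = 2.7×10⁻⁴ × 0.22 × 110 = 0.006534 m

about 6.5 mm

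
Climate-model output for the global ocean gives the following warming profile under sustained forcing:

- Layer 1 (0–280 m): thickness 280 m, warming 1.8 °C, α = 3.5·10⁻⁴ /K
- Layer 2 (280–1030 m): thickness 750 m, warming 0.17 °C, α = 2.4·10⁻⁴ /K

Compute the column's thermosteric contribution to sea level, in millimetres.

0–280 m: 280 × 1.8 × 3.5×10⁻⁴ = 0.17640 m
Layer 2: 750 × 2.4×10⁻⁴ × 0.17 = 0.03060 m
Δh = 0.17640 + 0.03060 = 0.20700 m

Δh ≈ 210 mm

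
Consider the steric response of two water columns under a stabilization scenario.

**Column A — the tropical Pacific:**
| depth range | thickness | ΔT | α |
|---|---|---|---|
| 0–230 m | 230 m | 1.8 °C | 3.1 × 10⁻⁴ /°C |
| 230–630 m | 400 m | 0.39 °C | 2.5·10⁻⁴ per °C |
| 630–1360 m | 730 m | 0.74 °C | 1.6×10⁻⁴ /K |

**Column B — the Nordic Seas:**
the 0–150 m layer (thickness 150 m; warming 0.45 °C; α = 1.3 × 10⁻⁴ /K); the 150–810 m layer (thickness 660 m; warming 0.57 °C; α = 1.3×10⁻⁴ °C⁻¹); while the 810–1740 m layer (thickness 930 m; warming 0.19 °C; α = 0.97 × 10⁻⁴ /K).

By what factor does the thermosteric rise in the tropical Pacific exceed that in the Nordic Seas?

A Layer 1: 230 × 3.1×10⁻⁴ × 1.8 = 0.12834 m
A Layer 2: 400 × 2.5×10⁻⁴ × 0.39 = 0.03900 m
A 630–1360 m: 730 × 1.6×10⁻⁴ × 0.74 = 0.086432 m
A total: 0.253772 m
B 1.3×10⁻⁴ × 150 × 0.45 = 0.008775 m
B Layer 2: 1.3×10⁻⁴ × 0.57 × 660 = 0.048906 m
B Layer 3: 0.19 × 930 × 0.97×10⁻⁴ = 0.0171399 m
B total: 0.0748209 m
Ratio: 0.253772 / 0.0748209 ≈ 3.392

a factor of 3.39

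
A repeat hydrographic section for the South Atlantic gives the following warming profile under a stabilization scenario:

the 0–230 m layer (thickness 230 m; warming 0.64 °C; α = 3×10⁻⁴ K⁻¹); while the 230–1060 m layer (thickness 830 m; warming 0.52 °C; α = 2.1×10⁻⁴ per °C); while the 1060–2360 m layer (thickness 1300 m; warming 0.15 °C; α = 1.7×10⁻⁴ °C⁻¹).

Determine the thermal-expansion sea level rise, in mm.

168 mm

Layer 1: 3×10⁻⁴ × 230 × 0.64 = 0.04416 m
2.1×10⁻⁴ × 0.52 × 830 = 0.090636 m
0.15 × 1300 × 1.7×10⁻⁴ = 0.03315 m
Δh = 0.04416 + 0.090636 + 0.03315 = 0.167946 m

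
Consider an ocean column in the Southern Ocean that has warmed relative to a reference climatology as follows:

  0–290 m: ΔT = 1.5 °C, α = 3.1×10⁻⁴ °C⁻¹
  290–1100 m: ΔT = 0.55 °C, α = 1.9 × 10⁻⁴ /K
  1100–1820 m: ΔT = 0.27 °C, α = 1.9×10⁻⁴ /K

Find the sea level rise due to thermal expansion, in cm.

Δh = 25.6 cm

Layer 1: 1.5 × 3.1×10⁻⁴ × 290 = 0.13485 m
Layer 2: 0.55 × 1.9×10⁻⁴ × 810 = 0.084645 m
1100–1820 m: 720 × 1.9×10⁻⁴ × 0.27 = 0.036936 m
Δh = 0.13485 + 0.084645 + 0.036936 = 0.256431 m ≈ 25.6 cm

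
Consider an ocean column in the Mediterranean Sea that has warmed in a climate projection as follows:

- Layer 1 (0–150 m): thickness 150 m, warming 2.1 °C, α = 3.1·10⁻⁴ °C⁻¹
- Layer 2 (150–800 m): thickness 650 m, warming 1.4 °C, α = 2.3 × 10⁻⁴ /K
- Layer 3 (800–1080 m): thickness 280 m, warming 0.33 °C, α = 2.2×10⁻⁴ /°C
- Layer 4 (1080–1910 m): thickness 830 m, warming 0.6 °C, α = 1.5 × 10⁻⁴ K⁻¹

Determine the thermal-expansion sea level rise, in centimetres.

40 cm

0–150 m: 3.1×10⁻⁴ × 2.1 × 150 = 0.09765 m
Layer 2: 2.3×10⁻⁴ × 1.4 × 650 = 0.20930 m
800–1080 m: 0.33 × 280 × 2.2×10⁻⁴ = 0.020328 m
1080–1910 m: 1.5×10⁻⁴ × 830 × 0.6 = 0.07470 m
Δh = 0.09765 + 0.20930 + 0.020328 + 0.07470 = 0.401978 m ≈ 40 cm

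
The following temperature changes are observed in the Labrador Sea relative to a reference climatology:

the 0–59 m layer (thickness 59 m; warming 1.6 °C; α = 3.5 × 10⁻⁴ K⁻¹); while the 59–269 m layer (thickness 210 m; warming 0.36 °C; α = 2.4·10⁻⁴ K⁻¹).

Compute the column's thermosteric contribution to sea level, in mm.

about 51.2 mm

1.6 × 3.5×10⁻⁴ × 59 = 0.03304 m
Layer 2: 0.36 × 2.4×10⁻⁴ × 210 = 0.018144 m
Δh = 0.03304 + 0.018144 = 0.051184 m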